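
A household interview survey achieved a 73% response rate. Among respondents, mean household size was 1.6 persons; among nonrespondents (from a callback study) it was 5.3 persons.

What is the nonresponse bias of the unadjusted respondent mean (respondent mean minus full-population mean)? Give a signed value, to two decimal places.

Nonresponse fraction = 1 − 0.73 = 0.27.
Bias = (nonresponse fraction) × (respondent mean − nonrespondent mean)
     = 0.27 × (1.6 − 5.3) = 0.27 × -3.7 = -0.999.

-1.00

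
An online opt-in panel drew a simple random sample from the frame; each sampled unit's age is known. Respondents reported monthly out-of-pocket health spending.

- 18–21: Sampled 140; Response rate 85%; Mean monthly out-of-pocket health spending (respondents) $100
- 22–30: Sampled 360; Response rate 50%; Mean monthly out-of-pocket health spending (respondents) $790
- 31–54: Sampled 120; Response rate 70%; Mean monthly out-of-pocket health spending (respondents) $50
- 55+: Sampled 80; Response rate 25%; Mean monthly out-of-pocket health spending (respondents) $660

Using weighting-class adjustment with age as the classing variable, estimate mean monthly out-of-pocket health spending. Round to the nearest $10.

$510

Weighting each respondent by the inverse class response rate inflates each class back to its sampled size, so the class weight is n_sampled:
  18–21: 140 × 100 = 14,000
  22–30: 360 × 790 = 284,400
  31–54: 120 × 50 = 6000
  55+: 80 × 660 = 52,800
Adjusted estimate = 357,200 / 700 = 510.286 → $510.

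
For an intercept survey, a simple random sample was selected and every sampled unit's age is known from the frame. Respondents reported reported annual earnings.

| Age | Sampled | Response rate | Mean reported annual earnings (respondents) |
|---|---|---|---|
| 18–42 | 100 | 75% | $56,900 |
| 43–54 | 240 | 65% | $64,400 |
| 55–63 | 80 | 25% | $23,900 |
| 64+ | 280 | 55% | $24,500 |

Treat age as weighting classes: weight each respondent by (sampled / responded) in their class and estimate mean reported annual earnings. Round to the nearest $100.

$42,700

Each respondent's weight = sampled/responded in their class; summing within a class gives n_sampled, so:
  18–42: 100 × 56,900 = 5,690,000
  43–54: 240 × 64,400 = 15,456,000
  55–63: 80 × 23,900 = 1,912,000
  64+: 280 × 24,500 = 6,860,000
Adjusted estimate = 29,918,000 / 700 = 42,740 → $42,700.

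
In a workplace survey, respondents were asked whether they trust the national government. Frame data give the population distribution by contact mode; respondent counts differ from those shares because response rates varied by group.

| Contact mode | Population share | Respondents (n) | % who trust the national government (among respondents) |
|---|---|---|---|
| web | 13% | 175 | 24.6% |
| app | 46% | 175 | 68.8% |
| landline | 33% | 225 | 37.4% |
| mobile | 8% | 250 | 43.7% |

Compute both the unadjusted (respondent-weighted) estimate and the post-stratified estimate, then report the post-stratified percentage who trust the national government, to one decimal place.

50.7%

Unadjusted (pooled respondent) estimate weights by respondent counts:
  (175/825)×24.6 + (175/825)×68.8 + (225/825)×37.4 + (250/825)×43.7 = 43.2545%
Reweighting by population contact mode shares:
  0.13×24.6 + 0.46×68.8 + 0.33×37.4 + 0.08×43.7 = 50.684%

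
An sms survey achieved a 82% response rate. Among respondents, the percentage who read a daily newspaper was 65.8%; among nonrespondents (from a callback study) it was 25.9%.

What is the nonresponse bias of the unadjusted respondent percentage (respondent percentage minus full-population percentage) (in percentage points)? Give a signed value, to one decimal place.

+7.2 percentage points

Nonresponse fraction = 1 − 0.82 = 0.18.
Bias = (nonresponse fraction) × (respondent percentage − nonrespondent percentage)
     = 0.18 × (65.8 − 25.9) = 0.18 × 39.9 = 7.182.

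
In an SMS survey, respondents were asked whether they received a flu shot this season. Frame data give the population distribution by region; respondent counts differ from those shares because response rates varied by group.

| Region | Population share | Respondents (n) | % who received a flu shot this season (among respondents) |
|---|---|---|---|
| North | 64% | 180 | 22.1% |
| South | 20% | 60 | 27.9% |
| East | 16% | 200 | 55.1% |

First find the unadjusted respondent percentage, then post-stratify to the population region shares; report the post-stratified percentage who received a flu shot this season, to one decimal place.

Without adjustment, the pooled respondent share is:
  (180/440)×22.1 + (60/440)×27.9 + (200/440)×55.1 = 37.8909%
Reweighting by population region shares:
  0.64×22.1 + 0.2×27.9 + 0.16×55.1 = 28.54%

28.5%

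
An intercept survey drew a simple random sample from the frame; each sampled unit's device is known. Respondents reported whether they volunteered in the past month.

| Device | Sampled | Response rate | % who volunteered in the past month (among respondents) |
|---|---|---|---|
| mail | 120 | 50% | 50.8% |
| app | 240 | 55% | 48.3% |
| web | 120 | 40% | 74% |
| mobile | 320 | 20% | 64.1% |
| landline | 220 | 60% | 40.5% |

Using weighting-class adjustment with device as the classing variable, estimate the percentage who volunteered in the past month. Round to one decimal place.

54.9%

With weight = n_sampled/n_responded per class, the weighted class total is n_sampled:
  mail: 120 × 50.8 = 6096
  app: 240 × 48.3 = 11,592
  web: 120 × 74 = 8880
  mobile: 320 × 64.1 = 20,512
  landline: 220 × 40.5 = 8910
Adjusted estimate = 55,990 / 1,020 = 54.8922 → 54.9%.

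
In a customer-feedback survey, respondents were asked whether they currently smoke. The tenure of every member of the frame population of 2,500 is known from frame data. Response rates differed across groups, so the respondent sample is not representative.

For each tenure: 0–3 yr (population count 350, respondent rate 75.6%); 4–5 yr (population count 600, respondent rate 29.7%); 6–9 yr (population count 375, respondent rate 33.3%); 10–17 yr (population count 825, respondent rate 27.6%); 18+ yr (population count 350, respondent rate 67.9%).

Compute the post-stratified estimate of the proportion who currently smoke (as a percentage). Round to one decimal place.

41.3%

Weight each group's respondent value by its population share:
  0–3 yr: (350/2,500) × 75.6 = 10.584
  4–5 yr: (600/2,500) × 29.7 = 7.128
  6–9 yr: (375/2,500) × 33.3 = 4.995
  10–17 yr: (825/2,500) × 27.6 = 9.108
  18+ yr: (350/2,500) × 67.9 = 9.506
Post-stratified estimate = 41.321 → 41.3%.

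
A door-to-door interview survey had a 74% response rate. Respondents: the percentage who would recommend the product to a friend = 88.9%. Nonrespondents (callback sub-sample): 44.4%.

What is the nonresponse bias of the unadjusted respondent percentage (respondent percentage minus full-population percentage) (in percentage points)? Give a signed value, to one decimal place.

Nonresponse fraction = 1 − 0.74 = 0.26.
Bias = (nonresponse fraction) × (respondent percentage − nonrespondent percentage)
     = 0.26 × (88.9 − 44.4) = 0.26 × 44.5 = 11.57.

+11.6 percentage points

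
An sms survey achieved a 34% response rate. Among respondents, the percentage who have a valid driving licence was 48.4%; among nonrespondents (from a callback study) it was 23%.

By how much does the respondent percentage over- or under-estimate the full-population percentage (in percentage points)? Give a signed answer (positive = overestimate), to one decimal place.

Nonresponse fraction = 1 − 0.34 = 0.66.
Bias = (nonresponse fraction) × (respondent percentage − nonrespondent percentage)
     = 0.66 × (48.4 − 23) = 0.66 × 25.4 = 16.764.

+16.8 percentage points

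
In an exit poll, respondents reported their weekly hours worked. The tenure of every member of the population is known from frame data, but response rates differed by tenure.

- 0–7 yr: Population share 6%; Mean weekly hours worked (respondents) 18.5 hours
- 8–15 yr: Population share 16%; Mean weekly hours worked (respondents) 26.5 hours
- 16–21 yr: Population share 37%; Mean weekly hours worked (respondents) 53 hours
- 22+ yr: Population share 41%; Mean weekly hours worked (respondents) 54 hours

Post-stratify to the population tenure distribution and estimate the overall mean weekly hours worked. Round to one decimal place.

Post-stratification weights by population share, not respondent share:
  0–7 yr: 0.06 × 18.5 = 1.11
  8–15 yr: 0.16 × 26.5 = 4.24
  16–21 yr: 0.37 × 53 = 19.61
  22+ yr: 0.41 × 54 = 22.14
Post-stratified estimate = 47.1 → 47.1.

47.1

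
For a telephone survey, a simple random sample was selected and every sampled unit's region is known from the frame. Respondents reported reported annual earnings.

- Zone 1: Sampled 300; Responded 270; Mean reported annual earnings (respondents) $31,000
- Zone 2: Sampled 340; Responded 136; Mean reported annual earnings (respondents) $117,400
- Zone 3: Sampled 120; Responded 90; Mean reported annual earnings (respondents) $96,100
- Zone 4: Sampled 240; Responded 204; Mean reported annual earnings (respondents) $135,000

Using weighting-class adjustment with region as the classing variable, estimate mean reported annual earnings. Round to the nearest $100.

Class response rates: Zone 1 270/300 = 90%, Zone 2 136/340 = 40%, Zone 3 90/120 = 75%, Zone 4 204/240 = 85%.
Inverse-response-rate weighting restores each class to its sampled count, so class totals weight by n_sampled:
  Zone 1: 300 × 31,000 = 9,300,000
  Zone 2: 340 × 117,400 = 39,916,000
  Zone 3: 120 × 96,100 = 11,532,000
  Zone 4: 240 × 135,000 = 32,400,000
Adjusted estimate = 93,148,000 / 1,000 = 93,148 → $93,100.

$93,100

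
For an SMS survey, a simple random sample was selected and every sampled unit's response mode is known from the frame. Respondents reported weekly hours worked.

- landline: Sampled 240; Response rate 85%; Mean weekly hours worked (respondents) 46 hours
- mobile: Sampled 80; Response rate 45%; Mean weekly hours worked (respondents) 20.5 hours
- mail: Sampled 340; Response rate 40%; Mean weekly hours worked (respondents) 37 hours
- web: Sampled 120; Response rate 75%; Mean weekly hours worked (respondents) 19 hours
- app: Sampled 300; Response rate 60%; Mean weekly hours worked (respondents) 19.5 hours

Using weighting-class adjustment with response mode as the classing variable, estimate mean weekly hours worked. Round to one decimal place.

Inverse-response-rate weighting restores each class to its sampled count, so class totals weight by n_sampled:
  landline: 240 × 46 = 11,040
  mobile: 80 × 20.5 = 1640
  mail: 340 × 37 = 12,580
  web: 120 × 19 = 2280
  app: 300 × 19.5 = 5850
Adjusted estimate = 33,390 / 1,080 = 30.9167 → 30.9.

30.9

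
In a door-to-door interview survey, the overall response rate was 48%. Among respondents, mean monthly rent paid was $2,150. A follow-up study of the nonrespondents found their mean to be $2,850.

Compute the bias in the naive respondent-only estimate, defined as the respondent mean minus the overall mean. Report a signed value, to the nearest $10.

-$360

Nonresponse fraction = 1 − 0.48 = 0.52.
Bias = (nonresponse fraction) × (respondent mean − nonrespondent mean)
     = 0.52 × (2150 − 2850) = 0.52 × -700 = -364.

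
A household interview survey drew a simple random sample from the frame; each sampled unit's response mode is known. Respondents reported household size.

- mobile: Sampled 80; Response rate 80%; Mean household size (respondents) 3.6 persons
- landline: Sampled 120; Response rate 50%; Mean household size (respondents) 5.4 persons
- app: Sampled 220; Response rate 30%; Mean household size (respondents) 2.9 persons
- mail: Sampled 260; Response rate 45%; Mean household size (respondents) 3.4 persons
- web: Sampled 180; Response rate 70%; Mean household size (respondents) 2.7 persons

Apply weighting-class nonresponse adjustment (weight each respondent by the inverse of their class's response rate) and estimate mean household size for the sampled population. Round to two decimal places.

3.42

Inverse-response-rate weighting restores each class to its sampled count, so class totals weight by n_sampled:
  mobile: 80 × 3.6 = 288
  landline: 120 × 5.4 = 648
  app: 220 × 2.9 = 638
  mail: 260 × 3.4 = 884
  web: 180 × 2.7 = 486
Adjusted estimate = 2944 / 860 = 3.42326 → 3.42.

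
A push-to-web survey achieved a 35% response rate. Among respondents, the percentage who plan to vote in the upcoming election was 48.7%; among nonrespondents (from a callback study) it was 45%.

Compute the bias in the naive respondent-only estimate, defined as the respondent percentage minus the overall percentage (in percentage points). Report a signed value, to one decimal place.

+2.4 percentage points

Nonresponse fraction = 1 − 0.35 = 0.65.
Bias = (nonresponse fraction) × (respondent percentage − nonrespondent percentage)
     = 0.65 × (48.7 − 45) = 0.65 × 3.7 = 2.405.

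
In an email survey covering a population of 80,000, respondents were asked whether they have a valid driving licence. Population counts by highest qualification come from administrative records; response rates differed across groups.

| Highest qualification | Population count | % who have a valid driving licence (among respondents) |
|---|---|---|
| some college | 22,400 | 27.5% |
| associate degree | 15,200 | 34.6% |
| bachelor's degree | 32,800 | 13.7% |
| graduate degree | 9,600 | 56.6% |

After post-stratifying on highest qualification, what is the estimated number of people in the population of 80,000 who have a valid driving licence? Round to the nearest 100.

21,300

Each cell contributes its population count × the respondent rate:
  some college: 22,400 × 27.5% = 6160
  associate degree: 15,200 × 34.6% = 5259.2
  bachelor's degree: 32,800 × 13.7% = 4493.6
  graduate degree: 9,600 × 56.6% = 5433.6
Estimated total = 21346.4 → 21,300.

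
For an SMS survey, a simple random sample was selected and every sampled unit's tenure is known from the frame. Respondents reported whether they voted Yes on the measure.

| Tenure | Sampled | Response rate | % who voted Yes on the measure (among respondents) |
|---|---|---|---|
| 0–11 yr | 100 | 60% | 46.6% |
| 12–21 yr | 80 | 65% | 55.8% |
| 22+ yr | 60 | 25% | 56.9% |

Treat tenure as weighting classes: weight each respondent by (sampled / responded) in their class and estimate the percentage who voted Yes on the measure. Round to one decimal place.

52.2%

Each respondent's weight = sampled/responded in their class; summing within a class gives n_sampled, so:
  0–11 yr: 100 × 46.6 = 4660
  12–21 yr: 80 × 55.8 = 4464
  22+ yr: 60 × 56.9 = 3414
Adjusted estimate = 12,538 / 240 = 52.2417 → 52.2%.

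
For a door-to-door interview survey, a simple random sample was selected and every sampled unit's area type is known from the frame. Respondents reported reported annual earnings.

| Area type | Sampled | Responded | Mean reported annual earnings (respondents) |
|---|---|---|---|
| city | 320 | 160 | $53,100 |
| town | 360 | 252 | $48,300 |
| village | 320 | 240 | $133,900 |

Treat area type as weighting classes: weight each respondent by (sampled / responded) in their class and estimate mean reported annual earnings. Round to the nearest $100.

$77,200

Response rates by class: city 160/320 = 50%, town 252/360 = 70%, village 240/320 = 75%.
Inverse-response-rate weighting restores each class to its sampled count, so class totals weight by n_sampled:
  city: 320 × 53,100 = 16,992,000
  town: 360 × 48,300 = 17,388,000
  village: 320 × 133,900 = 42,848,000
Adjusted estimate = 77,228,000 / 1,000 = 77,228 → $77,200.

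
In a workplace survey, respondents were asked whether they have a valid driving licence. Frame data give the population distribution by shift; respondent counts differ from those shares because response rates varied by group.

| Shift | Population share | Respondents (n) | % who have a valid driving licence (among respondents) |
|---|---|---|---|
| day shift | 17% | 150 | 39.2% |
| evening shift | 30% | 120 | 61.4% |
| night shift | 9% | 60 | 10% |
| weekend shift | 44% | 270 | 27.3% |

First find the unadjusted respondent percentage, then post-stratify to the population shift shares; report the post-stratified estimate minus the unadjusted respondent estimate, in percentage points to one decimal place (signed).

Unadjusted (pooled respondent) estimate weights by respondent counts:
  (150/600)×39.2 + (120/600)×61.4 + (60/600)×10 + (270/600)×27.3 = 35.365%
Post-stratified estimate weights by population shares:
  0.17×39.2 + 0.3×61.4 + 0.09×10 + 0.44×27.3 = 37.996%
Difference = 37.996 − 35.365 = 2.631 pp.

+2.6 percentage points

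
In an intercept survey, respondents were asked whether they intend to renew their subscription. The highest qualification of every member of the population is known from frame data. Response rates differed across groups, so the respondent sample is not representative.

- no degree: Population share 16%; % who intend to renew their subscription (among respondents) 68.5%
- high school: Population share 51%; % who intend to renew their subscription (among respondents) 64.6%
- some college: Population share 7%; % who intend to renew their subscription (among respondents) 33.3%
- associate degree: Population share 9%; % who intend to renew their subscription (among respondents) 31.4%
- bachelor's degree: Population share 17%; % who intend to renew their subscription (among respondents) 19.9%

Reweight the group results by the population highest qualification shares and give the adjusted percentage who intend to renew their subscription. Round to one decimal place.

Post-stratification weights by population share, not respondent share:
  no degree: 0.16 × 68.5 = 10.96
  high school: 0.51 × 64.6 = 32.946
  some college: 0.07 × 33.3 = 2.331
  associate degree: 0.09 × 31.4 = 2.826
  bachelor's degree: 0.17 × 19.9 = 3.383
Post-stratified estimate = 52.446 → 52.4%.

52.4%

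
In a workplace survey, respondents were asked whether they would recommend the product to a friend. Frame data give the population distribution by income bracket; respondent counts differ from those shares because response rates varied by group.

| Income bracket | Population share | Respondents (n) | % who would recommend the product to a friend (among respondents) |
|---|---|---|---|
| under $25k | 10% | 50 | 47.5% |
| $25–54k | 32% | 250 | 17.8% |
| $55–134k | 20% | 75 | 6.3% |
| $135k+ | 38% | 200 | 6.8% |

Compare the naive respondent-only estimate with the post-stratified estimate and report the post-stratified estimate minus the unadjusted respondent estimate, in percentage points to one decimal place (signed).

Without adjustment, the pooled respondent share is:
  (50/575)×47.5 + (250/575)×17.8 + (75/575)×6.3 + (200/575)×6.8 = 15.0565%
Post-stratified estimate weights by population shares:
  0.1×47.5 + 0.32×17.8 + 0.2×6.3 + 0.38×6.8 = 14.29%
Difference = 14.29 − 15.0565 = -0.7665 pp.

-0.8 percentage points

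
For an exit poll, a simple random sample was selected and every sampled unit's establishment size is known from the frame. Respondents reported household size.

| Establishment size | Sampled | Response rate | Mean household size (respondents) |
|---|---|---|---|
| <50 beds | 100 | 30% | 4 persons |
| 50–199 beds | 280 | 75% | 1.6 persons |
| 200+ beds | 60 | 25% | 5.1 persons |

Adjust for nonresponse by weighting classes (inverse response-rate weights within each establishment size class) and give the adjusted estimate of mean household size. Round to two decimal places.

Inverse-response-rate weighting restores each class to its sampled count, so class totals weight by n_sampled:
  <50 beds: 100 × 4 = 400
  50–199 beds: 280 × 1.6 = 448
  200+ beds: 60 × 5.1 = 306
Adjusted estimate = 1154 / 440 = 2.62273 → 2.62.

2.62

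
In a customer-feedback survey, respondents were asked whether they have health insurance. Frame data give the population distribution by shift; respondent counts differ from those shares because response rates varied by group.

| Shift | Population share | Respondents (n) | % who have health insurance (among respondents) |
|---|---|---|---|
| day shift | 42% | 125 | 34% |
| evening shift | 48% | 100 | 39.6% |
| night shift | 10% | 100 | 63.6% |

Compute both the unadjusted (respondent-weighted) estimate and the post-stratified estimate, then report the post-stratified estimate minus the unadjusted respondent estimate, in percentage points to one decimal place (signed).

Without adjustment, the pooled respondent share is:
  (125/325)×34 + (100/325)×39.6 + (100/325)×63.6 = 44.8308%
Post-stratified estimate weights by population shares:
  0.42×34 + 0.48×39.6 + 0.1×63.6 = 39.648%
Difference = 39.648 − 44.8308 = -5.1828 pp.

-5.2 percentage points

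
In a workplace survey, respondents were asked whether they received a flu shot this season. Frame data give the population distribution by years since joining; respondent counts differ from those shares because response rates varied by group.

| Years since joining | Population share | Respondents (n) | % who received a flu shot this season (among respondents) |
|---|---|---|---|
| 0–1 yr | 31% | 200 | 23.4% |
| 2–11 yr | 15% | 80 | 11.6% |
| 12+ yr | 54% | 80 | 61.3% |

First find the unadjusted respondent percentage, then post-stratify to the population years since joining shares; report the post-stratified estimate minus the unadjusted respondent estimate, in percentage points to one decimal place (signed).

Unadjusted (pooled respondent) estimate weights by respondent counts:
  (200/360)×23.4 + (80/360)×11.6 + (80/360)×61.3 = 29.2%
Reweighting by population years since joining shares:
  0.31×23.4 + 0.15×11.6 + 0.54×61.3 = 42.096%
Difference = 42.096 − 29.2 = 12.896 pp.

+12.9 percentage points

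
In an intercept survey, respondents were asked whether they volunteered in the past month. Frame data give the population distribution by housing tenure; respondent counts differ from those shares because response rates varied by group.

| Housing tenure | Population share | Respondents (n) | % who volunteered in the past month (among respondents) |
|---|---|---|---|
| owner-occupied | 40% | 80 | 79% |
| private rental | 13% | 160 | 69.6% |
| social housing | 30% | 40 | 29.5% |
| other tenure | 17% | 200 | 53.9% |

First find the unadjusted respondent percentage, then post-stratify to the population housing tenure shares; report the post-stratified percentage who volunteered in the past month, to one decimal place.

Without adjustment, the pooled respondent share is:
  (80/480)×79 + (160/480)×69.6 + (40/480)×29.5 + (200/480)×53.9 = 61.2833%
Reweighting by population housing tenure shares:
  0.4×79 + 0.13×69.6 + 0.3×29.5 + 0.17×53.9 = 58.661%

58.7%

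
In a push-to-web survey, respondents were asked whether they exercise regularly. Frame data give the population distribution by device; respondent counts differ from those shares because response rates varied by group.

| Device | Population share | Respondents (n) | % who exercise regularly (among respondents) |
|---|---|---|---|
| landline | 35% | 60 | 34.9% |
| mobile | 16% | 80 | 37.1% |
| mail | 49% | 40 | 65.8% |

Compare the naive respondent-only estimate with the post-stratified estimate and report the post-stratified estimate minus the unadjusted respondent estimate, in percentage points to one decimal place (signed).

+7.6 percentage points

Unadjusted (pooled respondent) estimate weights by respondent counts:
  (60/180)×34.9 + (80/180)×37.1 + (40/180)×65.8 = 42.7444%
Post-stratified estimate weights by population shares:
  0.35×34.9 + 0.16×37.1 + 0.49×65.8 = 50.393%
Difference = 50.393 − 42.7444 = 7.6486 pp.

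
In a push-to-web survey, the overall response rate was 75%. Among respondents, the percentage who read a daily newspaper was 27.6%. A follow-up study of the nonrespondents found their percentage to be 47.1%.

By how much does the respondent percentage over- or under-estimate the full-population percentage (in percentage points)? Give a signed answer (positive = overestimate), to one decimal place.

Nonresponse fraction = 1 − 0.75 = 0.25.
Bias = (nonresponse fraction) × (respondent percentage − nonrespondent percentage)
     = 0.25 × (27.6 − 47.1) = 0.25 × -19.5 = -4.875.

-4.9 percentage points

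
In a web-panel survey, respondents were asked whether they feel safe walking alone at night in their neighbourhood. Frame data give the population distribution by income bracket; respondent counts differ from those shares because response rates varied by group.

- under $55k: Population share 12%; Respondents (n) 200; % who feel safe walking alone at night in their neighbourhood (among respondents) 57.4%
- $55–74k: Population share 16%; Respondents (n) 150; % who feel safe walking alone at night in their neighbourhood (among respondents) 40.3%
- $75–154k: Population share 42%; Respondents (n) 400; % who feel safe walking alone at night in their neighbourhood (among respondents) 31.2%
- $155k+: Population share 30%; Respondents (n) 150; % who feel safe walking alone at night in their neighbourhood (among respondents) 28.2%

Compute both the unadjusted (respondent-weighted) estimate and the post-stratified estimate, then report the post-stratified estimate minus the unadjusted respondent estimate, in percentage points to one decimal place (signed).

Unadjusted (pooled respondent) estimate weights by respondent counts:
  (200/900)×57.4 + (150/900)×40.3 + (400/900)×31.2 + (150/900)×28.2 = 38.0389%
Post-stratifying to population shares instead:
  0.12×57.4 + 0.16×40.3 + 0.42×31.2 + 0.3×28.2 = 34.9%
Difference = 34.9 − 38.0389 = -3.1389 pp.

-3.1 percentage points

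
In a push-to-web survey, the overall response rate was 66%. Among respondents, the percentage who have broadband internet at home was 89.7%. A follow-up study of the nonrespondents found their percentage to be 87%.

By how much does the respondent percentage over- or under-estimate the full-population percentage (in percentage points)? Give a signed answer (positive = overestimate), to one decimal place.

Nonresponse fraction = 1 − 0.66 = 0.34.
Bias = (nonresponse fraction) × (respondent percentage − nonrespondent percentage)
     = 0.34 × (89.7 − 87) = 0.34 × 2.7 = 0.918.

+0.9 percentage points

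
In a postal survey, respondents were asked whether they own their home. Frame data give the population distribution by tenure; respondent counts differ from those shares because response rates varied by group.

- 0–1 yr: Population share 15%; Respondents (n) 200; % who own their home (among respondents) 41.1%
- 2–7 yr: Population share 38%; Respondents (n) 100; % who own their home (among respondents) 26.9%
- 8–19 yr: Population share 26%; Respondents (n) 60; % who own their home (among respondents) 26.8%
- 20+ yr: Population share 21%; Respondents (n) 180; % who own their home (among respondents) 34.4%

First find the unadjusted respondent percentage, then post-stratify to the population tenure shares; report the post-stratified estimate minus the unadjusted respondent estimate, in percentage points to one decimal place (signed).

-4.1 percentage points

Without adjustment, the pooled respondent share is:
  (200/540)×41.1 + (100/540)×26.9 + (60/540)×26.8 + (180/540)×34.4 = 34.6481%
Reweighting by population tenure shares:
  0.15×41.1 + 0.38×26.9 + 0.26×26.8 + 0.21×34.4 = 30.579%
Difference = 30.579 − 34.6481 = -4.0691 pp.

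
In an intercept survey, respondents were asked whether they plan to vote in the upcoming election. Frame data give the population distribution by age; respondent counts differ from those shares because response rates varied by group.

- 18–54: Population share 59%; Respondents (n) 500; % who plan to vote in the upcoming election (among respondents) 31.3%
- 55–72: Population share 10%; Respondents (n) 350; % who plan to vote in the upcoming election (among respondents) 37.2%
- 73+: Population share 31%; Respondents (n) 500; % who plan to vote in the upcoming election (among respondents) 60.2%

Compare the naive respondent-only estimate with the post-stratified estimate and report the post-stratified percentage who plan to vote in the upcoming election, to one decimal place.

40.8%

Unadjusted (pooled respondent) estimate weights by respondent counts:
  (500/1350)×31.3 + (350/1350)×37.2 + (500/1350)×60.2 = 43.5333%
Post-stratified estimate weights by population shares:
  0.59×31.3 + 0.1×37.2 + 0.31×60.2 = 40.849%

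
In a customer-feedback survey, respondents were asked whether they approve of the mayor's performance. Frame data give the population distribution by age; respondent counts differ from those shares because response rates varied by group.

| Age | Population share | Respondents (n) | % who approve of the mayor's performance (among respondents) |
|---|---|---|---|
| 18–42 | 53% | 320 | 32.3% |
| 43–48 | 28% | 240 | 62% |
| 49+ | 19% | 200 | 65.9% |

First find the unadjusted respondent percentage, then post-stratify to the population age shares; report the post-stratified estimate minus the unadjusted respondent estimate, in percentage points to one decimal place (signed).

Unadjusted (pooled respondent) estimate weights by respondent counts:
  (320/760)×32.3 + (240/760)×62 + (200/760)×65.9 = 50.5211%
Reweighting by population age shares:
  0.53×32.3 + 0.28×62 + 0.19×65.9 = 47%
Difference = 47 − 50.5211 = -3.5211 pp.

-3.5 percentage points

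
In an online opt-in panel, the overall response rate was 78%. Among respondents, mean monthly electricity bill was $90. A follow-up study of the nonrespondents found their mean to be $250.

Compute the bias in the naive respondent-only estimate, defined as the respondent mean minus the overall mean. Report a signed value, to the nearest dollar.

Nonresponse fraction = 1 − 0.78 = 0.22.
Bias = (nonresponse fraction) × (respondent mean − nonrespondent mean)
     = 0.22 × (90 − 250) = 0.22 × -160 = -35.2.

-$35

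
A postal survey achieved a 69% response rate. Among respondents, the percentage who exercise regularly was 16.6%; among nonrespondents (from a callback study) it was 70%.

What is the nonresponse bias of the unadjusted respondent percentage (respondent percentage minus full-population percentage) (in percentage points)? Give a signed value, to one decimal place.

Nonresponse fraction = 1 − 0.69 = 0.31.
Bias = (nonresponse fraction) × (respondent percentage − nonrespondent percentage)
     = 0.31 × (16.6 − 70) = 0.31 × -53.4 = -16.554.

-16.6 percentage points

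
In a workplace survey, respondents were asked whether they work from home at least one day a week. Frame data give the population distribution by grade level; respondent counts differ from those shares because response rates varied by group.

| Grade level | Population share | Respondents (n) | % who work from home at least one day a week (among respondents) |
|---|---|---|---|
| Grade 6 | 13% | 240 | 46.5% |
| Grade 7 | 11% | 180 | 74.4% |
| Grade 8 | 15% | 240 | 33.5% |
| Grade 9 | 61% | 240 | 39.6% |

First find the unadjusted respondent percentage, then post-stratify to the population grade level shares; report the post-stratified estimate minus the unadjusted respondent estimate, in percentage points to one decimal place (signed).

-3.4 percentage points

Naive respondent-only estimate (weights = respondent counts):
  (240/900)×46.5 + (180/900)×74.4 + (240/900)×33.5 + (240/900)×39.6 = 46.7733%
Reweighting by population grade level shares:
  0.13×46.5 + 0.11×74.4 + 0.15×33.5 + 0.61×39.6 = 43.41%
Difference = 43.41 − 46.7733 = -3.3633 pp.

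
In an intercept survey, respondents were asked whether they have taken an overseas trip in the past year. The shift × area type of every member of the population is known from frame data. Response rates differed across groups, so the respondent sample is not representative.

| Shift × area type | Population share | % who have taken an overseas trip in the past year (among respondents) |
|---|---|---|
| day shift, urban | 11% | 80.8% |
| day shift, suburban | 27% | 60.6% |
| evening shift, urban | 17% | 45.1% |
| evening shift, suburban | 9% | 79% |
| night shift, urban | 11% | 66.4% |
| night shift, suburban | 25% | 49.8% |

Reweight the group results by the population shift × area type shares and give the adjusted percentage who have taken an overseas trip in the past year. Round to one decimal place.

59.8%

Each cell contributes population-share × respondent value:
  day shift, urban: 0.11 × 80.8 = 8.888
  day shift, suburban: 0.27 × 60.6 = 16.362
  evening shift, urban: 0.17 × 45.1 = 7.667
  evening shift, suburban: 0.09 × 79 = 7.11
  night shift, urban: 0.11 × 66.4 = 7.304
  night shift, suburban: 0.25 × 49.8 = 12.45
Post-stratified estimate = 59.781 → 59.8%.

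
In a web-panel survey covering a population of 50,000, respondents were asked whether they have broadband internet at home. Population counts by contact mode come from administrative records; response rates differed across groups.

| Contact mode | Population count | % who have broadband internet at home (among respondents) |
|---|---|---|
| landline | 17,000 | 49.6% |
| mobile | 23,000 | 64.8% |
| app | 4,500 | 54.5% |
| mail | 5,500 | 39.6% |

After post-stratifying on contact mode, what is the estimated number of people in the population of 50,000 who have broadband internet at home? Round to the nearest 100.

Apply each group's respondent rate to its population count:
  landline: 17,000 × 49.6% = 8432
  mobile: 23,000 × 64.8% = 14,904
  app: 4,500 × 54.5% = 2452.5
  mail: 5,500 × 39.6% = 2178
Estimated total = 27966.5 → 28,000.

28,000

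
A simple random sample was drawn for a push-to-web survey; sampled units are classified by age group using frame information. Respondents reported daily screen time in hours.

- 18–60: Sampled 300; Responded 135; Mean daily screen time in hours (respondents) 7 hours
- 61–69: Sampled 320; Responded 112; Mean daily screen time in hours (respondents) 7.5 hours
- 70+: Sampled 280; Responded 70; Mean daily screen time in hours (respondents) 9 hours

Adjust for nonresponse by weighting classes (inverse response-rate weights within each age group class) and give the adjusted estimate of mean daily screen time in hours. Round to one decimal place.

Response rates by class: 18–60 135/300 = 45%, 61–69 112/320 = 35%, 70+ 70/280 = 25%.
Each respondent's weight = sampled/responded in their class; summing within a class gives n_sampled, so:
  18–60: 300 × 7 = 2100
  61–69: 320 × 7.5 = 2400
  70+: 280 × 9 = 2520
Adjusted estimate = 7020 / 900 = 7.8 → 7.8.

7.8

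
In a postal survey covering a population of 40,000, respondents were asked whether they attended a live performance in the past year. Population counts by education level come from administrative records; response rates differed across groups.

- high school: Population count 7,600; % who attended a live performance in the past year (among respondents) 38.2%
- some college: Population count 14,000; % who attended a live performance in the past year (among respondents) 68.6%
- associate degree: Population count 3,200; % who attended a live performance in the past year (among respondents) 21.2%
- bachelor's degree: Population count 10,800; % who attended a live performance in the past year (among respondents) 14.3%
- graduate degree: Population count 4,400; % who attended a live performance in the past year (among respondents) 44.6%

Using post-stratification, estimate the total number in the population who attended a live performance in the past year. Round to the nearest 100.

16,700

Apply each group's respondent rate to its population count:
  high school: 7,600 × 38.2% = 2903.2
  some college: 14,000 × 68.6% = 9604
  associate degree: 3,200 × 21.2% = 678.4
  bachelor's degree: 10,800 × 14.3% = 1544.4
  graduate degree: 4,400 × 44.6% = 1962.4
Estimated total = 16692.4 → 16,700.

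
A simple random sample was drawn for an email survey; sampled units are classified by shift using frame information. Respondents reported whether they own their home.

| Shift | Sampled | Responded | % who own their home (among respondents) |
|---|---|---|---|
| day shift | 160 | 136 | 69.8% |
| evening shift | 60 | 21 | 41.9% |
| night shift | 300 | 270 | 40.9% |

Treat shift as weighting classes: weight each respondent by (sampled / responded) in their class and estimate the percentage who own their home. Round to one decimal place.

Class response rates: day shift 136/160 = 85%, evening shift 21/60 = 35%, night shift 270/300 = 90%.
Inverse-response-rate weighting restores each class to its sampled count, so class totals weight by n_sampled:
  day shift: 160 × 69.8 = 11,168
  evening shift: 60 × 41.9 = 2514
  night shift: 300 × 40.9 = 12,270
Adjusted estimate = 25,952 / 520 = 49.9077 → 49.9%.

49.9%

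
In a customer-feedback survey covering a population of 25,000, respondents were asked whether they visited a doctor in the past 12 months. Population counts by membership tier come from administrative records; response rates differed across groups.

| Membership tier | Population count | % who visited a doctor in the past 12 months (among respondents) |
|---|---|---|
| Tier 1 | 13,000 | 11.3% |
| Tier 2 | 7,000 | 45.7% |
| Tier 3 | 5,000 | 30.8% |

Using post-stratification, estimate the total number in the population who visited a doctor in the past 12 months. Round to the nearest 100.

Each cell contributes its population count × the respondent rate:
  Tier 1: 13,000 × 11.3% = 1469
  Tier 2: 7,000 × 45.7% = 3199
  Tier 3: 5,000 × 30.8% = 1540
Estimated total = 6208 → 6,200.

6,200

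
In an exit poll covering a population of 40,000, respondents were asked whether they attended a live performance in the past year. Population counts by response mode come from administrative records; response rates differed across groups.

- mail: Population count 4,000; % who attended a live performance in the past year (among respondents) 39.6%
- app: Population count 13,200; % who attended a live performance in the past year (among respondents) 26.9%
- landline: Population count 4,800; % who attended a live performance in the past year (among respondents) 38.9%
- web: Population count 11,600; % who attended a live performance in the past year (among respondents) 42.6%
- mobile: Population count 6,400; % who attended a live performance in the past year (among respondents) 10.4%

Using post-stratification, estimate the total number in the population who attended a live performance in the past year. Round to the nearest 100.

Estimated count per cell = population count × respondent percentage:
  mail: 4,000 × 39.6% = 1584
  app: 13,200 × 26.9% = 3550.8
  landline: 4,800 × 38.9% = 1867.2
  web: 11,600 × 42.6% = 4941.6
  mobile: 6,400 × 10.4% = 665.6
Estimated total = 12609.2 → 12,600.

12,600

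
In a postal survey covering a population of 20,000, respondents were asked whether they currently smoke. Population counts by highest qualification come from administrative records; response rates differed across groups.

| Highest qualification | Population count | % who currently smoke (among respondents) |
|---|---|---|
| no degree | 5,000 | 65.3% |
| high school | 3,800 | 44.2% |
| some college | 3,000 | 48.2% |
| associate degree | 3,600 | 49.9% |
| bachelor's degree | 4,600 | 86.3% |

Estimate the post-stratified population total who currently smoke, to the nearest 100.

12,200

Each cell contributes its population count × the respondent rate:
  no degree: 5,000 × 65.3% = 3265
  high school: 3,800 × 44.2% = 1679.6
  some college: 3,000 × 48.2% = 1446
  associate degree: 3,600 × 49.9% = 1796.4
  bachelor's degree: 4,600 × 86.3% = 3969.8
Estimated total = 12156.8 → 12,200.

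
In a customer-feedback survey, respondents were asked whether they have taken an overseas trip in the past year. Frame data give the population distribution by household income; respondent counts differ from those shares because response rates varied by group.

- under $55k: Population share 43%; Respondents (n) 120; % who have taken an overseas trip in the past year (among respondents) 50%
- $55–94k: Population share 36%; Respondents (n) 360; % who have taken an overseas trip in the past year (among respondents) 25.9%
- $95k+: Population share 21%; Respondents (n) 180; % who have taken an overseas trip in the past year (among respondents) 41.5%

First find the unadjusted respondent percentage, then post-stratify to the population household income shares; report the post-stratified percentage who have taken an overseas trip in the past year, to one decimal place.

Unadjusted (pooled respondent) estimate weights by respondent counts:
  (120/660)×50 + (360/660)×25.9 + (180/660)×41.5 = 34.5364%
Reweighting by population household income shares:
  0.43×50 + 0.36×25.9 + 0.21×41.5 = 39.539%

39.5%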